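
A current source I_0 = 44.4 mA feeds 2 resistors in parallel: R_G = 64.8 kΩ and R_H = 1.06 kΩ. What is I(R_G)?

I ≈ 0.715 mA

Two-branch current divider: I_k = I_0 · R_other/(R_1 + R_2).
I(R_G) = 44.4 × 1.06/(64.8 + 1.06) = 44.4 × 0.01609 = 0.7146 mA.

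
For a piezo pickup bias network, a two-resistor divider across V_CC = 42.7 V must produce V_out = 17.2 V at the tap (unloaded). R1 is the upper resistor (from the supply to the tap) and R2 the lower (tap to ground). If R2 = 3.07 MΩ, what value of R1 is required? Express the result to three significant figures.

The divider ratio is R2/(R1+R2) = 17.2/42.7 = 0.4028.
Rearranging, R1 = R2·(1−k)/k = 3.07 × 1.483 = 4.551 MΩ.

R1 ≈ 4.55 MΩ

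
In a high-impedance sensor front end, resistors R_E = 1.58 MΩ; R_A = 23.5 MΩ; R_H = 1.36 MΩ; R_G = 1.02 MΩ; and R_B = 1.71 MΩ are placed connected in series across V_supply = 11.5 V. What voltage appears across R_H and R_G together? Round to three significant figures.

V ≈ 0.938 V

Total series resistance ΣR = 1.58 + 23.5 + 1.36 + 1.02 + 1.71 = 29.17 MΩ.
R_{R_H..R_G} = 1.36 + 1.02 = 2.380 MΩ.
Voltage divider: V = V_supply · (2.380 / 29.17) = 11.5 × 0.08159 = 0.9383 V.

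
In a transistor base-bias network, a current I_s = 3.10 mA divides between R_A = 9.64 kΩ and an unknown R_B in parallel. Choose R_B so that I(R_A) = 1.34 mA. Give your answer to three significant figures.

In a two-way split, I_A/I_s = R_B/(R_A + R_B).
With f = 0.4323, R_B = R_A · f/(1−f) = 9.64 × 0.7614 = 7.340 kΩ.

R_B ≈ 7.34 kΩ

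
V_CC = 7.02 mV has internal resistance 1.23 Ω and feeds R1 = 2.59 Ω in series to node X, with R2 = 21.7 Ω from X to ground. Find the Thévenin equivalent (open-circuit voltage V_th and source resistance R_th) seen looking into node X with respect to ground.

V_th ≈ 5.97 mV, R_th ≈ 3.25 Ω

R1' = 1.23 + 2.59 = 3.820 Ω (source resistance + R1).
Open-circuit (no load on X): V_th = V_CC · R2/(R1' + R2) = 7.02 × 21.7/(3.820 + 21.7) = 5.969 mV.
Looking into X with the source shorted: R_th = R1'·R2/(R1'+R2) = 3.820 × 21.7/25.52 = 3.248 Ω.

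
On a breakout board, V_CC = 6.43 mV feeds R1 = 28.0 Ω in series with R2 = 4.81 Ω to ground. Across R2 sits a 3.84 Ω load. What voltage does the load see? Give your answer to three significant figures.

R2 ‖ R_L = (4.81 × 3.84)/(4.81 + 3.84) = 2.135 Ω.
Now apply the divider: V_out = 6.43 × 0.07086 = 0.4556 mV.

V_out ≈ 0.456 mV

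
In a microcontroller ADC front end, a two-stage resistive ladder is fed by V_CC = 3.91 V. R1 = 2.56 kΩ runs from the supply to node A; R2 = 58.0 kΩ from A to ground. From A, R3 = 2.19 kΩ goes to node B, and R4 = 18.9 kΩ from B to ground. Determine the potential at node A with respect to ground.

V_A ≈ 3.35 V

Looking into the second stage from A: R3 + R4 = 21.09 kΩ appears in parallel with R2.
Effective lower resistance at A: R2 ‖ 21.09 = 15.47 kΩ.
So V_A = 3.91 × 0.8580 = 3.355 V.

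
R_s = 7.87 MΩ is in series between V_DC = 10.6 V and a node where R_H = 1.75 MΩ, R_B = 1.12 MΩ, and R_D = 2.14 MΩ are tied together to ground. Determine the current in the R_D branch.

Parallel bank: R_p = 1/(1/1.75 + 1/1.12 + 1/2.14) = 0.5177 MΩ.
Node voltage V_A = V_DC · R_p/(R_s + R_p) = 10.6 × 0.06172 = 0.6543 V.
Branch current I = V_A/R_D = 0.6543/2.14 = 0.3057 µA.
(Check via current divider: I_total = 1.264 µA; share G_k/ΣG = 0.2419 → same result.)

I ≈ 0.306 µA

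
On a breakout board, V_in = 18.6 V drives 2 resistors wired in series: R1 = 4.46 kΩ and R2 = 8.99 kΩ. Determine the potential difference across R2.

V ≈ 12.4 V

ΣR = 4.46 + 8.99 = 13.45 kΩ.
V = V_in · R/ΣR = 18.6 × 0.6684 = 12.43 V.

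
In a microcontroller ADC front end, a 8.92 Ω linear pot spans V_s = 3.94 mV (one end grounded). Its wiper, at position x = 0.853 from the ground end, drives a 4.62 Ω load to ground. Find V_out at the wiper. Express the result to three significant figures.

Lower segment x·R_p = 7.609 Ω; upper segment (1−x)·R_p = 1.311 Ω.
(x·R_p) ‖ R_L = 2.875 Ω.
V_out = 3.94 × 2.875/(1.311 + 2.875) = 2.706 mV.

V_out ≈ 2.71 mV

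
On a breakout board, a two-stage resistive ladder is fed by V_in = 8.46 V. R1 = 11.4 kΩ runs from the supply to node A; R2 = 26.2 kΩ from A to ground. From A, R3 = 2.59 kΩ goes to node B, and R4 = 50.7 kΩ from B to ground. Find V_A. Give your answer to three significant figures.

Node A sees R2 in parallel with the series input of stage 2, R3 + R4 = 53.29 kΩ.
R2 ‖ (R3+R4) = 17.56 kΩ.
V_A = 8.46 × 17.56/(11.4 + 17.56) = 5.130 V.

V_A ≈ 5.13 V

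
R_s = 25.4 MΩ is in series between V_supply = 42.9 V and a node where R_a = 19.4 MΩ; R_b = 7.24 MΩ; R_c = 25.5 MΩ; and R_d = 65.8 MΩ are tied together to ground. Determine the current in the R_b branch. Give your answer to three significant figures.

I ≈ 0.823 µA

Equivalent of the parallel group: R_p = 4.097 MΩ.
V_A by voltage divider: V_A = 42.9 × 4.097/(25.4 + 4.097) = 5.959 V.
Branch current I = V_A/R_b = 5.959/7.24 = 0.8230 µA.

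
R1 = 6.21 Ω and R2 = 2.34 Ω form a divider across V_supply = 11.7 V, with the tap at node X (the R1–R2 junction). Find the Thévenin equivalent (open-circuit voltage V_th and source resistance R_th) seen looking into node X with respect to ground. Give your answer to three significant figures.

V_th ≈ 3.20 V, R_th ≈ 1.70 Ω

V_th is the unloaded tap voltage: V_supply · R2/(R1+R2) = 11.7 × 0.2737 = 3.202 V.
With V_supply suppressed (replaced by a short), R_th = R1 ‖ R2 = (6.210 × 2.34)/(6.210 + 2.34) = 1.700 Ω.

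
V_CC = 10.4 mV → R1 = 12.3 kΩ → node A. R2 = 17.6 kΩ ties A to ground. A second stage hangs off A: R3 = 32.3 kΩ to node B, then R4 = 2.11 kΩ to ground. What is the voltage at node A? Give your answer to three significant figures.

V_A ≈ 5.06 mV

The second stage (R3 + R4 = 34.41 kΩ) loads node A in parallel with R2.
R2 ‖ (R3+R4) = 11.64 kΩ.
So V_A = 10.4 × 0.4863 = 5.058 mV.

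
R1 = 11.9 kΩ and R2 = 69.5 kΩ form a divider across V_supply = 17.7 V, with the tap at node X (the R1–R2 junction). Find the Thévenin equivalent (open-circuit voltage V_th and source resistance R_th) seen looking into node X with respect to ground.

With X open, the divider is unloaded: V_th = 17.7 × 69.5/81.40 = 15.11 V.
Zeroing V_supply shorts the top of R1 to ground, so R_th = R1 ‖ R2 = 10.16 kΩ.

V_th ≈ 15.1 V, R_th ≈ 10.2 kΩ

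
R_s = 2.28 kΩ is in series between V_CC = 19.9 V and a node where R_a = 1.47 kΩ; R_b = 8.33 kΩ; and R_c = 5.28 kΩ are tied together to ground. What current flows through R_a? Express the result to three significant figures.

I ≈ 4.16 mA

Combine the parallel branches: R_p = (1/1.47 + 1/8.33 + 1/5.28)⁻¹ = 1.010 kΩ.
Node voltage V_A = V_CC · R_p/(R_s + R_p) = 19.9 × 0.3071 = 6.111 V.
I(R_a) = V_A / R_a = 6.111/1.47 = 4.157 mA.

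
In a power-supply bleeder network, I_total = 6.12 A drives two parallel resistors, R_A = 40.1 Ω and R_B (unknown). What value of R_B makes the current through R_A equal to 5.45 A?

The fraction through R_A equals R_B/(R_A+R_B).
With f = 0.8905, R_B = R_A · f/(1−f) = 40.1 × 8.134 = 326.2 Ω.

R_B ≈ 326 Ω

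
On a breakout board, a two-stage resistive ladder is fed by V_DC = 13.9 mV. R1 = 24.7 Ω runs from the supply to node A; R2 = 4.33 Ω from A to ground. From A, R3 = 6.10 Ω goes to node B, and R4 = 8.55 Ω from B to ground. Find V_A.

Node A sees R2 in parallel with the series input of stage 2, R3 + R4 = 14.65 Ω.
R2 ‖ (R3+R4) = 3.342 Ω.
So V_A = 13.9 × 0.1192 = 1.657 mV.

V_A ≈ 1.66 mV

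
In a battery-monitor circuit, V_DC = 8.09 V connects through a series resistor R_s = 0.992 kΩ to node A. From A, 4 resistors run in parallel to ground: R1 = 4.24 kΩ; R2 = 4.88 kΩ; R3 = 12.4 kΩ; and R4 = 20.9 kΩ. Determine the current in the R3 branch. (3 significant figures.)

Combine the parallel branches: R_p = (1/4.24 + 1/4.88 + 1/12.4 + 1/20.9)⁻¹ = 1.757 kΩ.
Node voltage V_A = V_DC · R_p/(R_s + R_p) = 8.09 × 0.6391 = 5.170 V.
I(R3) = V_A / R3 = 5.170/12.4 = 0.4170 mA.

I ≈ 0.417 mA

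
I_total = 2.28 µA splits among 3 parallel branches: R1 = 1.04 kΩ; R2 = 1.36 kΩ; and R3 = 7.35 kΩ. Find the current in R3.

ΣG = 1/1.04 + 1/1.36 + 1/7.35 = 1.833.
By the current-divider rule, I = I_total · G_k/ΣG = 2.28 × 0.07423 = 0.1692 µA.

I ≈ 0.169 µA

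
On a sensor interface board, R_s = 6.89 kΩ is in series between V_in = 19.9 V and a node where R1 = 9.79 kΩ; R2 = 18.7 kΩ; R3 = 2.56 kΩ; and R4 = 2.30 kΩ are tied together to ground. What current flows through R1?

Equivalent of the parallel group: R_p = 1.019 kΩ.
V_A by voltage divider: V_A = 19.9 × 1.019/(6.89 + 1.019) = 2.565 V.
I(R1) = V_A / R1 = 2.565/9.79 = 0.2620 mA.
(Check via current divider: I_total = 2.516 mA; share G_k/ΣG = 0.1041 → same result.)

I ≈ 0.262 mA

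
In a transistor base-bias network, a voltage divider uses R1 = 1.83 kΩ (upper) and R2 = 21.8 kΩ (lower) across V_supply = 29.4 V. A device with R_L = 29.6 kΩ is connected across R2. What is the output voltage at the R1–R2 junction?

V_out ≈ 25.7 V

First combine the lower leg with the load: R2 ‖ R_L = 12.55 kΩ.
Voltage divider with the loaded lower leg: V_out = 29.4 × 12.55/(1.83 + 12.55) = 29.4 × 0.8728 = 25.66 V.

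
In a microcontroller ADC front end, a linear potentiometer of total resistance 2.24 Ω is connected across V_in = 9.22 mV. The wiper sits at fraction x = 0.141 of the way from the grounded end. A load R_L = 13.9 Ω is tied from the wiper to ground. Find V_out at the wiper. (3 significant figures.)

V_out ≈ 1.28 mV

The pot divides into 1.924 Ω above the wiper and 0.3158 Ω below.
(x·R_p) ‖ R_L = 0.3088 Ω.
Loaded-divider output: V_out = 9.22 × 0.1383 = 1.275 mV.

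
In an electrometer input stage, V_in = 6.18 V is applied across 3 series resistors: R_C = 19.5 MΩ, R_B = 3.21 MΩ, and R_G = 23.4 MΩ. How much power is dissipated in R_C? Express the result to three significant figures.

P ≈ 0.350 µW

The common current is I = 6.18/46.11 = 0.1340 µA.
V(R_C) = I·R = 2.614 V; P = V·I = 2.614 × 0.1340 = 0.3503 µW.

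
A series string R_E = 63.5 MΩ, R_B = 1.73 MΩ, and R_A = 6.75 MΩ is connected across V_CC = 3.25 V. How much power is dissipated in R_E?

P ≈ 0.129 µW

The common current is I = 3.25/71.98 = 0.04515 µA.
P(R_E) = I²·R_E = (0.04515)² × 63.5 = 0.1295 µW.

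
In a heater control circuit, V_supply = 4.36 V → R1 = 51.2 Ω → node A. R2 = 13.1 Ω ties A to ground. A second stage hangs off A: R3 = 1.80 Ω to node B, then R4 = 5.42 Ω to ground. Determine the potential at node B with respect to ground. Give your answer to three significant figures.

V_B ≈ 0.273 V

The second stage (R3 + R4 = 7.220 Ω) loads node A in parallel with R2.
Effective lower resistance at A: R2 ‖ 7.220 = 4.655 Ω.
First divider: V_A = V_supply · 4.655/(51.2 + 4.655) = 0.3633 V.
V_B = V_A × 0.7507 = 0.2728 V.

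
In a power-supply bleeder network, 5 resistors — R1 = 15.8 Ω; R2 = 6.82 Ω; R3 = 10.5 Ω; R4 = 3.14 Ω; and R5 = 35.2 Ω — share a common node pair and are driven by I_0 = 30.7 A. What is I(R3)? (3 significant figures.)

I ≈ 4.48 A

ΣG = 1/15.8 + 1/6.82 + 1/10.5 + 1/3.14 + 1/35.2 = 0.6520.
R3 takes the fraction G_k/ΣG = 0.09524/0.6520 = 0.1461, so I = 30.7 × 0.1461 = 4.484 A.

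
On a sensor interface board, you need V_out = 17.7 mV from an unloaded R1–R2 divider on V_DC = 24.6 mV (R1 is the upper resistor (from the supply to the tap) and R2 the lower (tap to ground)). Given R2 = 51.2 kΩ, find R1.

R1 ≈ 20.0 kΩ

Required fraction k = V_out/V_DC = 0.7195.
Rearranging, R1 = R2·(1−k)/k = 51.2 × 0.3898 = 19.96 kΩ.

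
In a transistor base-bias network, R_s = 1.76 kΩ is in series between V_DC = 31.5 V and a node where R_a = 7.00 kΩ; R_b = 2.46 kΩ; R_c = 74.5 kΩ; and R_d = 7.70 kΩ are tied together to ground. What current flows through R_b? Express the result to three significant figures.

Combine the parallel branches: R_p = (1/7.00 + 1/2.46 + 1/74.5 + 1/7.70)⁻¹ = 1.444 kΩ.
V_A = 31.5 × 1.444/3.204 = 14.20 V.
Branch current I = V_A/R_b = 14.20/2.46 = 5.770 mA.

I ≈ 5.77 mA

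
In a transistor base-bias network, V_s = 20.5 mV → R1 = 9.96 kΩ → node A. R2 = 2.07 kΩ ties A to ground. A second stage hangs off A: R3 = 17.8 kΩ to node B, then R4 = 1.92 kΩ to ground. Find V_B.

V_B ≈ 0.316 mV

Looking into the second stage from A: R3 + R4 = 19.72 kΩ appears in parallel with R2.
R2 ‖ (R3+R4) = 1.873 kΩ.
So V_A = 20.5 × 0.1583 = 3.245 mV.
V_B = V_A × 0.09736 = 0.3160 mV.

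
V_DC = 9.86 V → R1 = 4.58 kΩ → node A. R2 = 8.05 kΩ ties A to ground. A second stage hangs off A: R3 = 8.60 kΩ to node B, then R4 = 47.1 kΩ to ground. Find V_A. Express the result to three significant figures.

V_A ≈ 5.97 V

The second stage (R3 + R4 = 55.70 kΩ) loads node A in parallel with R2.
R2 ‖ (R3+R4) = 7.033 kΩ.
V_A = 9.86 × 7.033/(4.58 + 7.033) = 5.972 V.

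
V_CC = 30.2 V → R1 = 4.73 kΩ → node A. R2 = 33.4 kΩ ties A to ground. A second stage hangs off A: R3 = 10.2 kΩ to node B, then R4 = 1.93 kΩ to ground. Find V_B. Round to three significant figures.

V_B ≈ 3.14 V

Node A sees R2 in parallel with the series input of stage 2, R3 + R4 = 12.13 kΩ.
R2 ‖ (R3+R4) = 8.898 kΩ.
V_A = 30.2 × 8.898/(4.73 + 8.898) = 19.72 V.
Stage 2 is unloaded, so V_B = V_A · R4/(R3+R4) = 19.72 × 1.93/12.13 = 3.137 V.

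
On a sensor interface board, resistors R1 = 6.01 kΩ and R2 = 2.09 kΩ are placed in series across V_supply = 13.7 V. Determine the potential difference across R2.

V ≈ 3.53 V

Total series resistance ΣR = 6.01 + 2.09 = 8.100 kΩ.
V = V_supply · R/ΣR = 13.7 × 0.2580 = 3.535 V.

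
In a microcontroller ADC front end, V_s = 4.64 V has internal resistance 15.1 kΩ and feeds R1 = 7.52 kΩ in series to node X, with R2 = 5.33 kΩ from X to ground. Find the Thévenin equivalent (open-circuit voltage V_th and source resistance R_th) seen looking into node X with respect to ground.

R1' = 15.1 + 7.52 = 22.62 kΩ (source resistance + R1).
With X open, the divider is unloaded: V_th = 4.64 × 5.33/27.95 = 0.8848 V.
With V_s suppressed (replaced by a short), R_th = R1' ‖ R2 = (22.62 × 5.33)/(22.62 + 5.33) = 4.314 kΩ.

V_th ≈ 0.885 V, R_th ≈ 4.31 kΩ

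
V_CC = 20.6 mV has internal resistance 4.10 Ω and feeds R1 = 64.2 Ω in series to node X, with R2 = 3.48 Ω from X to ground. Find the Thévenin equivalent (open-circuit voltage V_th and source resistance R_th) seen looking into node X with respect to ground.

R1' = 4.10 + 64.2 = 68.30 Ω (source resistance + R1).
Open-circuit (no load on X): V_th = V_CC · R2/(R1' + R2) = 20.6 × 3.48/(68.30 + 3.48) = 0.9987 mV.
With V_CC suppressed (replaced by a short), R_th = R1' ‖ R2 = (68.30 × 3.48)/(68.30 + 3.48) = 3.311 Ω.

V_th ≈ 0.999 mV, R_th ≈ 3.31 Ω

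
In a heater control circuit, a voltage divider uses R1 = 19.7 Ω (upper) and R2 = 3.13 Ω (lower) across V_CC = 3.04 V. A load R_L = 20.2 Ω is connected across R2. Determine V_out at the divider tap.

V_out ≈ 0.368 V

First combine the lower leg with the load: R2 ‖ R_L = 2.710 Ω.
Now apply the divider: V_out = 3.04 × 0.1209 = 0.3676 V.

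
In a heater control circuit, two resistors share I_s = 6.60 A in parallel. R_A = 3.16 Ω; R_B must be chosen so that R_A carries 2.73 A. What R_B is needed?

R_B ≈ 2.23 Ω

In a two-way split, I_A/I_s = R_B/(R_A + R_B).
With f = 0.4136, R_B = R_A · f/(1−f) = 3.16 × 0.7054 = 2.229 Ω.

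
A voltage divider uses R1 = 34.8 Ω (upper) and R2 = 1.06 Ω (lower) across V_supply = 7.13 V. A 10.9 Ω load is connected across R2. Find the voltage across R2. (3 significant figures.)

V_out ≈ 0.193 V

R2 ‖ R_L = (1.06 × 10.9)/(1.06 + 10.9) = 0.9661 Ω.
Now apply the divider: V_out = 7.13 × 0.02701 = 0.1926 V.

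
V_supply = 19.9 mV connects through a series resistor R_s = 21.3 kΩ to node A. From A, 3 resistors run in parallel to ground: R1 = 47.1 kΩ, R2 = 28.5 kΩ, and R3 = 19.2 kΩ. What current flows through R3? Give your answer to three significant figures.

Parallel bank: R_p = 1/(1/47.1 + 1/28.5 + 1/19.2) = 9.225 kΩ.
Node voltage V_A = V_supply · R_p/(R_s + R_p) = 19.9 × 0.3022 = 6.014 mV.
I(R3) = V_A / R3 = 6.014/19.2 = 0.3132 µA.

I ≈ 0.313 µA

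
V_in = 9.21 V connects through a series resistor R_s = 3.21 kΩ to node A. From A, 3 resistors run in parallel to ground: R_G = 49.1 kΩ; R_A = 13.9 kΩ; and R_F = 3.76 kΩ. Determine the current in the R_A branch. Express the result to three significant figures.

Combine the parallel branches: R_p = (1/49.1 + 1/13.9 + 1/3.76)⁻¹ = 2.791 kΩ.
Node voltage V_A = V_in · R_p/(R_s + R_p) = 9.21 × 0.4651 = 4.284 V.
Branch current I = V_A/R_A = 4.284/13.9 = 0.3082 mA.
(Check via current divider: I_total = 1.535 mA; share G_k/ΣG = 0.2008 → same result.)

I ≈ 0.308 mA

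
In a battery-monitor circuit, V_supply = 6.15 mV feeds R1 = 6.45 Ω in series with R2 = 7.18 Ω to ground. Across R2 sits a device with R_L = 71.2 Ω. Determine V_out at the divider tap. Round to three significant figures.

V_out ≈ 3.09 mV

First combine the lower leg with the load: R2 ‖ R_L = 6.522 Ω.
Then V_out = V_supply · R2'/(R1 + R2') = 6.15 × 6.522/12.97 = 3.092 mV.
(Unloaded it would be 3.24 mV; the load pulls it down.)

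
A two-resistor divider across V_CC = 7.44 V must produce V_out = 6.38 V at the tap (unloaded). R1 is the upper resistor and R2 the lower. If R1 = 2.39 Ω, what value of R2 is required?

Required fraction k = V_out/V_CC = 0.8575.
Rearranging, R2 = R1·k/(1−k) = 2.39 × 6.019 = 14.39 Ω.

R2 ≈ 14.4 Ω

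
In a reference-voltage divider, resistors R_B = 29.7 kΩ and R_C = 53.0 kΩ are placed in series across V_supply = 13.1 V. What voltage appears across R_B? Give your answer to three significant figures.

V ≈ 4.70 V

Series total: ΣR = 29.7 + 53.0 = 82.70 kΩ.
V = V_supply · R/ΣR = 13.1 × 0.3591 = 4.705 V.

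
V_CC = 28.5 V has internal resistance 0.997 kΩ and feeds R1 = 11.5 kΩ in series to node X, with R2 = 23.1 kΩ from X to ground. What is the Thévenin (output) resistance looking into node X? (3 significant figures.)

R_th ≈ 8.11 kΩ

R1' = 0.997 + 11.5 = 12.50 kΩ (source resistance + R1).
With V_CC suppressed (replaced by a short), R_th = R1' ‖ R2 = (12.50 × 23.1)/(12.50 + 23.1) = 8.110 kΩ.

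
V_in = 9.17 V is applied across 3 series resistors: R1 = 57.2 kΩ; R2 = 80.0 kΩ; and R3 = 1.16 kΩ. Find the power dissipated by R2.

P ≈ 0.351 mW

Series current I = V_in/ΣR = 9.17/138.4 = 0.06628 mA.
V(R2) = I·R = 5.302 V; P = V·I = 5.302 × 0.06628 = 0.3514 mW.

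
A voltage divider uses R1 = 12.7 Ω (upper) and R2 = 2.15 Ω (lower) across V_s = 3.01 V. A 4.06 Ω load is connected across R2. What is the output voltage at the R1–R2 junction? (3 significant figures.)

V_out ≈ 0.300 V

The load sits in parallel with R2, giving an effective lower resistance R2' = R2·R_L/(R2+R_L) = 1.406 Ω.
Then V_out = V_s · R2'/(R1 + R2') = 3.01 × 1.406/14.11 = 0.2999 V.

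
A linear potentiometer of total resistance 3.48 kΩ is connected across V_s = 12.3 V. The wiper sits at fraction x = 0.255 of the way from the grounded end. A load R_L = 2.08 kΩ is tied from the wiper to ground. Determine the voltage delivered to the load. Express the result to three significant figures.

Lower segment x·R_p = 0.8874 kΩ; upper segment (1−x)·R_p = 2.593 kΩ.
Lower segment in parallel with the load: 0.8874 ‖ 2.08 = 0.6220 kΩ.
Then V_out = V_s · 0.6220/(2.593 + 0.6220) = 2.380 V.
(Unloaded: V_out = x·V_s = 3.14 V.)

V_out ≈ 2.38 V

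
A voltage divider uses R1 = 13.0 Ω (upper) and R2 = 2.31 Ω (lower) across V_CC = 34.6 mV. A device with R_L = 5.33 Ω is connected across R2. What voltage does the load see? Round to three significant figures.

V_out ≈ 3.82 mV

R2 ‖ R_L = (2.31 × 5.33)/(2.31 + 5.33) = 1.612 Ω.
Then V_out = V_CC · R2'/(R1 + R2') = 34.6 × 1.612/14.61 = 3.816 mV.
(Unloaded it would be 5.22 mV; the load pulls it down.)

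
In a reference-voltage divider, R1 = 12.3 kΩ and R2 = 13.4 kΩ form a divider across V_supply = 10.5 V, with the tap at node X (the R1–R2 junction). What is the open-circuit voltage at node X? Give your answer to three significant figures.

V_th is the unloaded tap voltage: V_supply · R2/(R1+R2) = 10.5 × 0.5214 = 5.475 V.

V_th ≈ 5.47 V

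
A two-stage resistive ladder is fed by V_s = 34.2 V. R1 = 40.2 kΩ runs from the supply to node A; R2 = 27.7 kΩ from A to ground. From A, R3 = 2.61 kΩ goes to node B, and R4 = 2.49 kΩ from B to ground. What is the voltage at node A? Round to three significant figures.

V_A ≈ 3.31 V

Node A sees R2 in parallel with the series input of stage 2, R3 + R4 = 5.100 kΩ.
R2 ‖ (R3+R4) = 4.307 kΩ.
First divider: V_A = V_s · 4.307/(40.2 + 4.307) = 3.310 V.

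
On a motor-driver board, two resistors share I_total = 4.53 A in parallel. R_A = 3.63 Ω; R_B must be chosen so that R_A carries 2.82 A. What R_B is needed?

R_B ≈ 5.99 Ω

The fraction through R_A equals R_B/(R_A+R_B).
With f = 0.6225, R_B = R_A · f/(1−f) = 3.63 × 1.649 = 5.986 Ω.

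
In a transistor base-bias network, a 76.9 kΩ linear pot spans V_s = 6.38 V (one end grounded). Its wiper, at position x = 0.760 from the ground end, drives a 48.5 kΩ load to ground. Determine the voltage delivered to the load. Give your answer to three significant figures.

Lower segment x·R_p = 58.44 kΩ; upper segment (1−x)·R_p = 18.46 kΩ.
R_L loads the lower segment: effective lower R = 26.50 kΩ.
V_out = 6.38 × 26.50/(18.46 + 26.50) = 3.761 V.
(Unloaded: V_out = x·V_s = 4.85 V.)

V_out ≈ 3.76 V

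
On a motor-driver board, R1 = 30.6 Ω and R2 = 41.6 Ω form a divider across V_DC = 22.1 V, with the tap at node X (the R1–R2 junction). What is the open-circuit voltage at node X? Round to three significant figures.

With X open, the divider is unloaded: V_th = 22.1 × 41.6/72.20 = 12.73 V.

V_th ≈ 12.7 V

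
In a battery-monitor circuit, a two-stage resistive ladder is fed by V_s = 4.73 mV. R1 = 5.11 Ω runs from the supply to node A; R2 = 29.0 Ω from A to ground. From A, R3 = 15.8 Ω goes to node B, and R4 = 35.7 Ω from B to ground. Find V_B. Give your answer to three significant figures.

V_B ≈ 2.57 mV

Node A sees R2 in parallel with the series input of stage 2, R3 + R4 = 51.50 Ω.
Effective lower resistance at A: R2 ‖ 51.50 = 18.55 Ω.
First divider: V_A = V_s · 18.55/(5.11 + 18.55) = 3.709 mV.
Then the unloaded second divider: V_B = V_A × R4/(R3+R4) = 3.709 × 0.6932 = 2.571 mV.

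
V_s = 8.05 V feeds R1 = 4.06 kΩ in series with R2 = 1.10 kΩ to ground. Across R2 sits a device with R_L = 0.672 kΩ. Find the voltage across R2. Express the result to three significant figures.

First combine the lower leg with the load: R2 ‖ R_L = 0.4172 kΩ.
Now apply the divider: V_out = 8.05 × 0.09317 = 0.7501 V.

V_out ≈ 0.750 V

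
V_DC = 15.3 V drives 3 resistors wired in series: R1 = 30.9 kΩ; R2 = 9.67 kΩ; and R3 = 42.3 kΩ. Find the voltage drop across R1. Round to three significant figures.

Total series resistance ΣR = 30.9 + 9.67 + 42.3 = 82.87 kΩ.
Voltage divider: V = V_DC · (30.90 / 82.87) = 15.3 × 0.3729 = 5.705 V.

V ≈ 5.70 V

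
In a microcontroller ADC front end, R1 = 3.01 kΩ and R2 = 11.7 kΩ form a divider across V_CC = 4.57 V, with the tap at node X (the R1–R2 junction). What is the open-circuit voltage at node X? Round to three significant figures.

V_th is the unloaded tap voltage: V_CC · R2/(R1+R2) = 4.57 × 0.7954 = 3.635 V.

V_th ≈ 3.63 V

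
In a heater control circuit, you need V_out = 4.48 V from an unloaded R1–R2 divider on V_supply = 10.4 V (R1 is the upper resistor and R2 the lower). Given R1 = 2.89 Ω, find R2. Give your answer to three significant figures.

V_out/V_supply = R2/(R1+R2) = 0.4308.
So R2 = R1 · V_out/(V_supply − V_out) = 2.89 × 4.48/(10.4 − 4.48) = 2.89 × 0.7568 = 2.187 Ω.

R2 ≈ 2.19 Ω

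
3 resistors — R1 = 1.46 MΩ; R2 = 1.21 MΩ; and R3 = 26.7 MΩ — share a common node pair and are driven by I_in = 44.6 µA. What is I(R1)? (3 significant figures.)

I ≈ 19.7 µA

Conductances: ΣG = 1/1.46 + 1/1.21 + 1/26.7 = 1.549 (1/MΩ).
By the current-divider rule, I = I_in · G_k/ΣG = 44.6 × 0.4422 = 19.72 µA.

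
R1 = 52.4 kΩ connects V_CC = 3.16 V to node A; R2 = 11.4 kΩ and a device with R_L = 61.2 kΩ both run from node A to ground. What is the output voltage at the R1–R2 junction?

V_out ≈ 0.490 V

R2 ‖ R_L = (11.4 × 61.2)/(11.4 + 61.2) = 9.610 kΩ.
Now apply the divider: V_out = 3.16 × 0.1550 = 0.4897 V.
(Unloaded it would be 0.565 V; the load pulls it down.)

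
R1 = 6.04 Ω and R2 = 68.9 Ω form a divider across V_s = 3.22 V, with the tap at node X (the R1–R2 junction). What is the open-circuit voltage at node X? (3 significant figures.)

V_th ≈ 2.96 V

V_th is the unloaded tap voltage: V_s · R2/(R1+R2) = 3.22 × 0.9194 = 2.960 V.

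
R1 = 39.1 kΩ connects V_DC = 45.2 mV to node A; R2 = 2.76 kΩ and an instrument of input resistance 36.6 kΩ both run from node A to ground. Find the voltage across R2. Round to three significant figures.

V_out ≈ 2.78 mV

First combine the lower leg with the load: R2 ‖ R_L = 2.566 kΩ.
Voltage divider with the loaded lower leg: V_out = 45.2 × 2.566/(39.1 + 2.566) = 45.2 × 0.06160 = 2.784 mV.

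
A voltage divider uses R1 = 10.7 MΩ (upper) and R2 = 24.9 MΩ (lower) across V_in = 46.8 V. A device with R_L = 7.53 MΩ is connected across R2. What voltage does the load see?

V_out ≈ 16.4 V

First combine the lower leg with the load: R2 ‖ R_L = 5.782 MΩ.
Voltage divider with the loaded lower leg: V_out = 46.8 × 5.782/(10.7 + 5.782) = 46.8 × 0.3508 = 16.42 V.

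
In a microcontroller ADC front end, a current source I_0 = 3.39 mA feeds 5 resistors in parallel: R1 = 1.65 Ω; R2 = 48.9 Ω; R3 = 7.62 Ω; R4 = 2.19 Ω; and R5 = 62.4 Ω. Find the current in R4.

Total conductance ΣG = 1/1.65 + 1/48.9 + 1/7.62 + 1/2.19 + 1/62.4 = 1.230 (units of 1/Ω).
By the current-divider rule, I = I_0 · G_k/ΣG = 3.39 × 0.3711 = 1.258 mA.

I ≈ 1.26 mA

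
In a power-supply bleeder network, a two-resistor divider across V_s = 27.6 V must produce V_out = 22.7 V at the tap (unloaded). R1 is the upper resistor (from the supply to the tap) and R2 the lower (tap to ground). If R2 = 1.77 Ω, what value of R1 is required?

Required fraction k = V_out/V_s = 0.8225.
Rearranging, R1 = R2·(1−k)/k = 1.77 × 0.2159 = 0.3821 Ω.

R1 ≈ 0.382 Ω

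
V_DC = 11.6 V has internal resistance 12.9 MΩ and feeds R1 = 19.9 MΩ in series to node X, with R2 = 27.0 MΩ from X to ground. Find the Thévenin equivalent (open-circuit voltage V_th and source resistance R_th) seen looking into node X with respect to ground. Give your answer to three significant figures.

V_th ≈ 5.24 V, R_th ≈ 14.8 MΩ

R1' = 12.9 + 19.9 = 32.80 MΩ (source resistance + R1).
Open-circuit (no load on X): V_th = V_DC · R2/(R1' + R2) = 11.6 × 27.0/(32.80 + 27.0) = 5.237 V.
Zeroing V_DC shorts the top of R1' to ground, so R_th = R1' ‖ R2 = 14.81 MΩ.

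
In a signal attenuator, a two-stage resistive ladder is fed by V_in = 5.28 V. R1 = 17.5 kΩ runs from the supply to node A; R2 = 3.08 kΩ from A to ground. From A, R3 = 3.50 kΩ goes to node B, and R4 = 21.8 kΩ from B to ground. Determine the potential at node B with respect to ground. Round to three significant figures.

Node A sees R2 in parallel with the series input of stage 2, R3 + R4 = 25.30 kΩ.
Effective lower resistance at A: R2 ‖ 25.30 = 2.746 kΩ.
First divider: V_A = V_in · 2.746/(17.5 + 2.746) = 0.7161 V.
V_B = V_A × 0.8617 = 0.6170 V.

V_B ≈ 0.617 V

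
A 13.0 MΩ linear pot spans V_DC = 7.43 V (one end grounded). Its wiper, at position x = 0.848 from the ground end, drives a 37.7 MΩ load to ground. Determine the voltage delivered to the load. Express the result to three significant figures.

Split the track: R_lower = x·R_p = 11.02 MΩ, R_upper = (1−x)·R_p = 1.976 MΩ.
Lower segment in parallel with the load: 11.02 ‖ 37.7 = 8.530 MΩ.
Loaded-divider output: V_out = 7.43 × 0.8119 = 6.033 V.

V_out ≈ 6.03 V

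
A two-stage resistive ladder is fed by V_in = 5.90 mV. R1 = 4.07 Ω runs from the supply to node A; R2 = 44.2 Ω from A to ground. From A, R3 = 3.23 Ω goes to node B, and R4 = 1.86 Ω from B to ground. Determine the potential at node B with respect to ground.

V_B ≈ 1.14 mV

Node A sees R2 in parallel with the series input of stage 2, R3 + R4 = 5.090 Ω.
R2 ‖ (R3+R4) = 4.564 Ω.
First divider: V_A = V_in · 4.564/(4.07 + 4.564) = 3.119 mV.
Stage 2 is unloaded, so V_B = V_A · R4/(R3+R4) = 3.119 × 1.86/5.090 = 1.140 mV.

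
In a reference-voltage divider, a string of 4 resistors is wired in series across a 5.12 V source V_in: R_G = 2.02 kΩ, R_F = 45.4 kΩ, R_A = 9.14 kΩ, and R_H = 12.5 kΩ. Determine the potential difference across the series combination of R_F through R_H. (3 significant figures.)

ΣR = 2.02 + 45.4 + 9.14 + 12.5 = 69.06 kΩ.
R_{R_F..R_H} = 45.4 + 9.14 + 12.5 = 67.04 kΩ.
By the voltage-divider rule, V = 5.12 × 67.04/69.06 = 4.970 V.

V ≈ 4.97 V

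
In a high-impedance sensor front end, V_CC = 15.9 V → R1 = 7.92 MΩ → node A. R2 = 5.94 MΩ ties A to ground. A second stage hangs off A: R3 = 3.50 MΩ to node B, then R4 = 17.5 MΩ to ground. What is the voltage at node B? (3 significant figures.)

The second stage (R3 + R4 = 21.00 MΩ) loads node A in parallel with R2.
R2 ‖ (R3+R4) = 4.630 MΩ.
So V_A = 15.9 × 0.3689 = 5.866 V.
Then the unloaded second divider: V_B = V_A × R4/(R3+R4) = 5.866 × 0.8333 = 4.888 V.

V_B ≈ 4.89 V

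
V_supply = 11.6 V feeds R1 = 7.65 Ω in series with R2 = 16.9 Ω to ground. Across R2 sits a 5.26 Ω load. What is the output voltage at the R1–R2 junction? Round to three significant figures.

V_out ≈ 3.99 V

First combine the lower leg with the load: R2 ‖ R_L = 4.011 Ω.
Voltage divider with the loaded lower leg: V_out = 11.6 × 4.011/(7.65 + 4.011) = 11.6 × 0.3440 = 3.990 V.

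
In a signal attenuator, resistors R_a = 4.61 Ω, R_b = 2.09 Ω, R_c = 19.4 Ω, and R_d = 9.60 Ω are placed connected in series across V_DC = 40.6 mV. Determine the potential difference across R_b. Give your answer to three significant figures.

V ≈ 2.38 mV

ΣR = 4.61 + 2.09 + 19.4 + 9.60 = 35.70 Ω.
Voltage divider: V = V_DC · (2.090 / 35.70) = 40.6 × 0.05854 = 2.377 mV.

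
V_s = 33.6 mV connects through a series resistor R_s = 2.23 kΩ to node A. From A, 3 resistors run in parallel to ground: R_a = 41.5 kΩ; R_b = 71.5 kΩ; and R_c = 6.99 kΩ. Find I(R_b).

I ≈ 0.335 µA

Combine the parallel branches: R_p = (1/41.5 + 1/71.5 + 1/6.99)⁻¹ = 5.520 kΩ.
Node voltage V_A = V_s · R_p/(R_s + R_p) = 33.6 × 0.7123 = 23.93 mV.
Branch current I = V_A/R_b = 23.93/71.5 = 0.3347 µA.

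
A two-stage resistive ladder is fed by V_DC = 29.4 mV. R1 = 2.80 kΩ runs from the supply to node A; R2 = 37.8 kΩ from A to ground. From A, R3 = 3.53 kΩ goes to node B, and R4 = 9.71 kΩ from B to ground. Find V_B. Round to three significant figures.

The second stage (R3 + R4 = 13.24 kΩ) loads node A in parallel with R2.
R2 ‖ (R3+R4) = 9.805 kΩ.
So V_A = 29.4 × 0.7779 = 22.87 mV.
V_B = V_A × 0.7334 = 16.77 mV.

V_B ≈ 16.8 mV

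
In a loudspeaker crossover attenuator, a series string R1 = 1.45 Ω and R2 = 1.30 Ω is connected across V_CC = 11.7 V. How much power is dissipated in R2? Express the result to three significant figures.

ΣR = 2.750 Ω → I = 11.7/2.750 = 4.255 A.
P = I²R = 18.10 × 1.30 = 23.53 W.

P ≈ 23.5 W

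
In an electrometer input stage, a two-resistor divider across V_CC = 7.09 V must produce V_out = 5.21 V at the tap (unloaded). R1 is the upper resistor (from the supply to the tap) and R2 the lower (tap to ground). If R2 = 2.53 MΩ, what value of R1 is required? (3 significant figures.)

The divider ratio is R2/(R1+R2) = 5.21/7.09 = 0.7348.
R1 = R2·(1/k − 1) = 2.53 × 0.3608 = 0.9129 MΩ.

R1 ≈ 0.913 MΩ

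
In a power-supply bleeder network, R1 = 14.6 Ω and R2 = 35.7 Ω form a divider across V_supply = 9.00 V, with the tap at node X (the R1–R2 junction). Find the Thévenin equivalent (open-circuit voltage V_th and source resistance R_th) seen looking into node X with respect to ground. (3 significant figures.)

V_th ≈ 6.39 V, R_th ≈ 10.4 Ω

Open-circuit (no load on X): V_th = V_supply · R2/(R1 + R2) = 9.00 × 35.7/(14.60 + 35.7) = 6.388 V.
With V_supply suppressed (replaced by a short), R_th = R1 ‖ R2 = (14.60 × 35.7)/(14.60 + 35.7) = 10.36 Ω.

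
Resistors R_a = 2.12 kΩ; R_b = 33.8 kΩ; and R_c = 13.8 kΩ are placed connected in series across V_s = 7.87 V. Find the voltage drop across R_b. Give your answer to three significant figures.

V ≈ 5.35 V

Total series resistance ΣR = 2.12 + 33.8 + 13.8 = 49.72 kΩ.
V = V_s · R/ΣR = 7.87 × 0.6798 = 5.350 V.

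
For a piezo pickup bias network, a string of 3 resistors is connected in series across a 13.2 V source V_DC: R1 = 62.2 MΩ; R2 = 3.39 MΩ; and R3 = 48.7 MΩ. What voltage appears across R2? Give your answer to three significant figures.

V ≈ 0.392 V

Series total: ΣR = 62.2 + 3.39 + 48.7 = 114.3 MΩ.
By the voltage-divider rule, V = 13.2 × 3.390/114.3 = 0.3915 V.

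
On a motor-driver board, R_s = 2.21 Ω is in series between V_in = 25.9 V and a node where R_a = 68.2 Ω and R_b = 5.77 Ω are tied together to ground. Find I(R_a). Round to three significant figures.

I ≈ 0.268 A

Equivalent of the parallel group: R_p = 5.320 Ω.
Node voltage V_A = V_in · R_p/(R_s + R_p) = 25.9 × 0.7065 = 18.30 V.
I(R_a) = V_A / R_a = 18.30/68.2 = 0.2683 A.
(Check via current divider: I_total = 3.440 A; share G_k/ΣG = 0.07800 → same result.)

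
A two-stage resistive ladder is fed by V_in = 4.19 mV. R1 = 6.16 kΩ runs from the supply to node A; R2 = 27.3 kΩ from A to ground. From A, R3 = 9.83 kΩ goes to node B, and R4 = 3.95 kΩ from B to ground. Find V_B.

V_B ≈ 0.718 mV

The second stage (R3 + R4 = 13.78 kΩ) loads node A in parallel with R2.
Effective lower resistance at A: R2 ‖ 13.78 = 9.158 kΩ.
V_A = 4.19 × 9.158/(6.16 + 9.158) = 2.505 mV.
Stage 2 is unloaded, so V_B = V_A · R4/(R3+R4) = 2.505 × 3.95/13.78 = 0.7180 mV.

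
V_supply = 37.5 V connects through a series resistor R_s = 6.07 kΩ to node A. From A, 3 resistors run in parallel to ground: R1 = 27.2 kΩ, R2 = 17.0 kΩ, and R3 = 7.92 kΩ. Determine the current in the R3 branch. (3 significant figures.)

I ≈ 2.02 mA

Equivalent of the parallel group: R_p = 4.508 kΩ.
V_A by voltage divider: V_A = 37.5 × 4.508/(6.07 + 4.508) = 15.98 V.
I(R3) = V_A / R3 = 15.98/7.92 = 2.018 mA.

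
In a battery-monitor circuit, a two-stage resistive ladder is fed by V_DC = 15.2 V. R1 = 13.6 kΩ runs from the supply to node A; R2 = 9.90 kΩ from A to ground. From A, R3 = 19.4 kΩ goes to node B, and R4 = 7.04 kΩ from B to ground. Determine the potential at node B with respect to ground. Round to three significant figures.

Looking into the second stage from A: R3 + R4 = 26.44 kΩ appears in parallel with R2.
Effective lower resistance at A: R2 ‖ 26.44 = 7.203 kΩ.
First divider: V_A = V_DC · 7.203/(13.6 + 7.203) = 5.263 V.
Then the unloaded second divider: V_B = V_A × R4/(R3+R4) = 5.263 × 0.2663 = 1.401 V.

V_B ≈ 1.40 V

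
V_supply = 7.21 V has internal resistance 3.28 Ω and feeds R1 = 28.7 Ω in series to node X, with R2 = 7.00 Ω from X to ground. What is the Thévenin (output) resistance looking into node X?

R1' = 3.28 + 28.7 = 31.98 Ω (source resistance + R1).
With V_supply suppressed (replaced by a short), R_th = R1' ‖ R2 = (31.98 × 7.00)/(31.98 + 7.00) = 5.743 Ω.

R_th ≈ 5.74 Ω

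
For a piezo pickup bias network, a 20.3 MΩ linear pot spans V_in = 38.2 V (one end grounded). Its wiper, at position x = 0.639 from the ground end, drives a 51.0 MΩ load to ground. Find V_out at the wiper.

Split the track: R_lower = x·R_p = 12.97 MΩ, R_upper = (1−x)·R_p = 7.328 MΩ.
(x·R_p) ‖ R_L = 10.34 MΩ.
Then V_out = V_in · 10.34/(7.328 + 10.34) = 22.36 V.

V_out ≈ 22.4 V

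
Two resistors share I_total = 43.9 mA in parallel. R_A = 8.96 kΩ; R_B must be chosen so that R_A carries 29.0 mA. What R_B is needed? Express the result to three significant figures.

R_B ≈ 17.4 kΩ

In a two-way split, I_A/I_total = R_B/(R_A + R_B).
29.0/43.9 = R_B/(R_A + R_B) → R_B = R_A · (0.6606)/(1 − 0.6606) = 8.96 × 1.946 = 17.44 kΩ.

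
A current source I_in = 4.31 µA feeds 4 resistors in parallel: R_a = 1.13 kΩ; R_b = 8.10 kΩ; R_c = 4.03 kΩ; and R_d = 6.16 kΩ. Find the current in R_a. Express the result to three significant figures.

ΣG = 1/1.13 + 1/8.10 + 1/4.03 + 1/6.16 = 1.419.
Current divider: I(R_a) = I_in · G_k/ΣG = 4.31 × (0.8850/1.419) = 4.31 × 0.6237 = 2.688 µA.

I ≈ 2.69 µA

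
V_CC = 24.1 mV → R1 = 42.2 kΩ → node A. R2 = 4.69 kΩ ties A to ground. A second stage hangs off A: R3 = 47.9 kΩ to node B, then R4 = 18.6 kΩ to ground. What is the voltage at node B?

V_B ≈ 0.634 mV

The second stage (R3 + R4 = 66.50 kΩ) loads node A in parallel with R2.
Effective lower resistance at A: R2 ‖ 66.50 = 4.381 kΩ.
First divider: V_A = V_CC · 4.381/(42.2 + 4.381) = 2.267 mV.
Stage 2 is unloaded, so V_B = V_A · R4/(R3+R4) = 2.267 × 18.6/66.50 = 0.6340 mV.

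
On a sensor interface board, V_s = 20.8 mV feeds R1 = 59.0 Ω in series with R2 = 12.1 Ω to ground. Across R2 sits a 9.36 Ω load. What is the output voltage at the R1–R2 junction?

The load sits in parallel with R2, giving an effective lower resistance R2' = R2·R_L/(R2+R_L) = 5.278 Ω.
Voltage divider with the loaded lower leg: V_out = 20.8 × 5.278/(59.0 + 5.278) = 20.8 × 0.08211 = 1.708 mV.

V_out ≈ 1.71 mV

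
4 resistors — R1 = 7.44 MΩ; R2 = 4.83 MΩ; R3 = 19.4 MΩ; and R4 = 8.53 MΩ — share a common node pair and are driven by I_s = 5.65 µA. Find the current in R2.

ΣG = 1/7.44 + 1/4.83 + 1/19.4 + 1/8.53 = 0.5102.
By the current-divider rule, I = I_s · G_k/ΣG = 5.65 × 0.4058 = 2.293 µA.

I ≈ 2.29 µA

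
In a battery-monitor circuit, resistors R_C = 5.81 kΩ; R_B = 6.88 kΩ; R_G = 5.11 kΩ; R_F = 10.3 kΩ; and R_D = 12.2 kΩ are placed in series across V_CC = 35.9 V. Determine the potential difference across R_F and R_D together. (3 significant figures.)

V ≈ 20.0 V

Series total: ΣR = 5.81 + 6.88 + 5.11 + 10.3 + 12.2 = 40.30 kΩ.
R_{R_F..R_D} = 10.3 + 12.2 = 22.50 kΩ.
By the voltage-divider rule, V = 35.9 × 22.50/40.30 = 20.04 V.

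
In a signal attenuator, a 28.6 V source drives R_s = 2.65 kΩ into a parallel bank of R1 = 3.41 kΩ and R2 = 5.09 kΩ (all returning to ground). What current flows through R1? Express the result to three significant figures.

I ≈ 3.65 mA

Parallel bank: R_p = 1/(1/3.41 + 1/5.09) = 2.042 kΩ.
V_A by voltage divider: V_A = 28.6 × 2.042/(2.65 + 2.042) = 12.45 V.
Branch current I = V_A/R1 = 12.45/3.41 = 3.650 mA.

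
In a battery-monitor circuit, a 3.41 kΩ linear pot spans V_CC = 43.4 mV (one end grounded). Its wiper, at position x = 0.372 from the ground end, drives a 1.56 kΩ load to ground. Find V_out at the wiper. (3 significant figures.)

V_out ≈ 10.7 mV

The pot divides into 2.141 kΩ above the wiper and 1.269 kΩ below.
(x·R_p) ‖ R_L = 0.6996 kΩ.
Loaded-divider output: V_out = 43.4 × 0.2462 = 10.69 mV.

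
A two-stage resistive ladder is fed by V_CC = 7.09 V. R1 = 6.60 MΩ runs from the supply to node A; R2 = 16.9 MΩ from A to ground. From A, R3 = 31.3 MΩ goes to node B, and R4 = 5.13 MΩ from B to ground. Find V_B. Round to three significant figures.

Node A sees R2 in parallel with the series input of stage 2, R3 + R4 = 36.43 MΩ.
R2 ‖ (R3+R4) = 11.54 MΩ.
V_A = 7.09 × 11.54/(6.60 + 11.54) = 4.511 V.
Then the unloaded second divider: V_B = V_A × R4/(R3+R4) = 4.511 × 0.1408 = 0.6352 V.

V_B ≈ 0.635 V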